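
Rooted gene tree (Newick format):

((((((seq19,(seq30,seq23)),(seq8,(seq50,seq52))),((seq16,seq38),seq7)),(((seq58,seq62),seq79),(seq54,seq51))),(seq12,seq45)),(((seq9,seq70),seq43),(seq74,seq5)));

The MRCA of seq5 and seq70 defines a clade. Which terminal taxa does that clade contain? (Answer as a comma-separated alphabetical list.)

seq43, seq5, seq70, seq74, seq9

Tracing seq5: it sits inside (seq74,seq5).
Tracing seq70: it sits inside (seq9,seq70).
The smallest clade enclosing both is (((seq9,seq70),seq43),(seq74,seq5)); the answer is its 5 terminal taxa in alphabetical order.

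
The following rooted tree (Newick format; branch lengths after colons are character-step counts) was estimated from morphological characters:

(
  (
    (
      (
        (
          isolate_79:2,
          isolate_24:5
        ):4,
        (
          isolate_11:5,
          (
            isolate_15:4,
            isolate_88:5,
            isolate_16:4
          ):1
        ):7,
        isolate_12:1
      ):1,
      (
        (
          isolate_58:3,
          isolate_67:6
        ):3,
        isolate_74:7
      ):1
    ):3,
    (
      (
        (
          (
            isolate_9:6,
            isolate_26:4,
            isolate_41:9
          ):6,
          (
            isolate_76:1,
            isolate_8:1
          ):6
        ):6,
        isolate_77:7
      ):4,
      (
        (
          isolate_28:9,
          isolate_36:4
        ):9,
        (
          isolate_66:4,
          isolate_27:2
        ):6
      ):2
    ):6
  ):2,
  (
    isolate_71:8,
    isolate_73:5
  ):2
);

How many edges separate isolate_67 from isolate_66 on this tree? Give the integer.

8

The MRCA of isolate_67 and isolate_66 is the node subtending ((((isolate_79,isolate_24),(isolate_11,(isolate_15,isolate_88,isolate_16)),isolate_12),((isolate_58,isolate_67),isolate_74)),((((isolate_9,isolate_26,isolate_41),(isolate_76,isolate_8)),isolate_77),((isolate_28,isolate_36),(isolate_66,isolate_27)))).
From isolate_67 up to that node: 4 branches. From isolate_66 up to the same node: 4 branches. Total: 4 + 4 = 8.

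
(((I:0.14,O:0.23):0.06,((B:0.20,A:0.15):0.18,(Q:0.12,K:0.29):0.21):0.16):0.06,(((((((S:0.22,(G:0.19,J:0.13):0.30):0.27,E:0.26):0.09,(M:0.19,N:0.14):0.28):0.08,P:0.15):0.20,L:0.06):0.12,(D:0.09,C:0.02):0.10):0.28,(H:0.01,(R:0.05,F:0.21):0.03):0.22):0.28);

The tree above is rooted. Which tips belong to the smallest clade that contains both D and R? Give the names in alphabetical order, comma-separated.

C, D, E, F, G, H, J, L, M, N, P, R, S

Tracing D: it sits inside (D,C).
Tracing R: it sits inside (R,F).
The smallest clade enclosing both is (((((((S,(G,J)),E),(M,N)),P),L),(D,C)),(H,(R,F))); the answer is its 13 terminal taxa in alphabetical order.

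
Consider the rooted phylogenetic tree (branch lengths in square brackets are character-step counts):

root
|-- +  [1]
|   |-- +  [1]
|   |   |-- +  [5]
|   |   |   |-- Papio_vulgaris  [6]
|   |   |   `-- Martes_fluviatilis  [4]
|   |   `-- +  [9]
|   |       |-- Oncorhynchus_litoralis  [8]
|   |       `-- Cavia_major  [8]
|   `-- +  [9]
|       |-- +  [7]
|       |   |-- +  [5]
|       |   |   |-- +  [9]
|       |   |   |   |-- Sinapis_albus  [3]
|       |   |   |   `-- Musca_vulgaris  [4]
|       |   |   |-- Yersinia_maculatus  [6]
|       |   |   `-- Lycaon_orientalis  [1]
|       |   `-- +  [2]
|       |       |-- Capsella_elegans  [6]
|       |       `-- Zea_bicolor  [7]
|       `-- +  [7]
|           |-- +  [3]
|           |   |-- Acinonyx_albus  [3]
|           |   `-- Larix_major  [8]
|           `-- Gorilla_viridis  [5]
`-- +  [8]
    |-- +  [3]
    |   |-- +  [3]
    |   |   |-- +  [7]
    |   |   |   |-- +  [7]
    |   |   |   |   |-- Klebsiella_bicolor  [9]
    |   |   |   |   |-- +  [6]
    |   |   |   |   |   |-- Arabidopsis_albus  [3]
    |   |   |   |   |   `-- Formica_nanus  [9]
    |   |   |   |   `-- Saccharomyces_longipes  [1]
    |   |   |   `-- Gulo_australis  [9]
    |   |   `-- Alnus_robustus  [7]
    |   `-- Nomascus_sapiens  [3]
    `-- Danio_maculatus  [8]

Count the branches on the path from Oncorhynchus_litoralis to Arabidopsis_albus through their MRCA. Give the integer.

11

The MRCA of Oncorhynchus_litoralis and Arabidopsis_albus is the root of the tree.
From Oncorhynchus_litoralis up to that node: 4 branches. From Arabidopsis_albus up to the same node: 7 branches. Total: 4 + 7 = 11.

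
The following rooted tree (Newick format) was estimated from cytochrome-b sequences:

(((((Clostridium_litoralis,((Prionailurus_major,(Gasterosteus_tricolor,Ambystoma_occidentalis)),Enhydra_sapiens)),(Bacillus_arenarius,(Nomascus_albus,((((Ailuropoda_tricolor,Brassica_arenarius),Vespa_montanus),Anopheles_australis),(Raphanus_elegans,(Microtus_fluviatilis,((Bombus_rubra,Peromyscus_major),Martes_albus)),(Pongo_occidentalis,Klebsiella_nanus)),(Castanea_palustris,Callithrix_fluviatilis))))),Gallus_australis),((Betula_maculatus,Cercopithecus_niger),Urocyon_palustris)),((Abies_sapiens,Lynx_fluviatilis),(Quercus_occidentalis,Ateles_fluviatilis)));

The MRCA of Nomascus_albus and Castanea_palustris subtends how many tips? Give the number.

14

The MRCA of Nomascus_albus and Castanea_palustris is the node subtending (Nomascus_albus,((((Ailuropoda_tricolor,Brassica_arenarius),Vespa_montanus),Anopheles_australis),(Raphanus_elegans,(Microtus_fluviatilis,((Bombus_rubra,Peromyscus_major),Martes_albus)),(Pongo_occidentalis,Klebsiella_nanus)),(Castanea_palustris,Callithrix_fluviatilis))).
That clade contains 14 terminal taxa: Ailuropoda_tricolor, Anopheles_australis, Bombus_rubra, Brassica_arenarius, Callithrix_fluviatilis, Castanea_palustris, Klebsiella_nanus, Martes_albus, Microtus_fluviatilis, Nomascus_albus, Peromyscus_major, Pongo_occidentalis, Raphanus_elegans, Vespa_montanus.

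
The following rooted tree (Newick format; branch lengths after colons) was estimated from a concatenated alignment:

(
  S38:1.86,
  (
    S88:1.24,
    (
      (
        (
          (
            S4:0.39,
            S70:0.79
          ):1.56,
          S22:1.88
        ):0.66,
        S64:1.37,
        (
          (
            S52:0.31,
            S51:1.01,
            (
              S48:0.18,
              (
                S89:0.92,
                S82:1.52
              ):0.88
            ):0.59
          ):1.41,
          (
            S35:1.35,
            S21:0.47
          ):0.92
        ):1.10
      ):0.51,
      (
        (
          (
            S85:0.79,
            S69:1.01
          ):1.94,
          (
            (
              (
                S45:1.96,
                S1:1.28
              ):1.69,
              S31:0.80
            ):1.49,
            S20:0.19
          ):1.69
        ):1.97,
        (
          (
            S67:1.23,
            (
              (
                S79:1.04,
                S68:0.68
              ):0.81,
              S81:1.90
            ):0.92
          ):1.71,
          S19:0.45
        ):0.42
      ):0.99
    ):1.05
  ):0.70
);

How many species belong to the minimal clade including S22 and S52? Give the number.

The MRCA of S22 and S52 is the node subtending (((S4,S70),S22),S64,((S52,S51,(S48,(S89,S82))),(S35,S21))).
That clade contains 11 terminal taxa: S21, S22, S35, S4, S48, S51, S52, S64, S70, S82, S89.

11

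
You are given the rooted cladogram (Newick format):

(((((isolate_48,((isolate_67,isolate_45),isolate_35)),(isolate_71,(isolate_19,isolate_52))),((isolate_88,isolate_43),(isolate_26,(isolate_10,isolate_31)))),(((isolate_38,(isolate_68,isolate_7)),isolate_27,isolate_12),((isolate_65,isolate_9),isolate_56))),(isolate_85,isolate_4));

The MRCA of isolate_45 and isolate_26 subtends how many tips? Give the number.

The MRCA of isolate_45 and isolate_26 is the node subtending (((isolate_48,((isolate_67,isolate_45),isolate_35)),(isolate_71,(isolate_19,isolate_52))),((isolate_88,isolate_43),(isolate_26,(isolate_10,isolate_31)))).
That clade contains 12 terminal taxa: isolate_10, isolate_19, isolate_26, isolate_31, isolate_35, isolate_43, isolate_45, isolate_48, isolate_52, isolate_67, isolate_71, isolate_88.

12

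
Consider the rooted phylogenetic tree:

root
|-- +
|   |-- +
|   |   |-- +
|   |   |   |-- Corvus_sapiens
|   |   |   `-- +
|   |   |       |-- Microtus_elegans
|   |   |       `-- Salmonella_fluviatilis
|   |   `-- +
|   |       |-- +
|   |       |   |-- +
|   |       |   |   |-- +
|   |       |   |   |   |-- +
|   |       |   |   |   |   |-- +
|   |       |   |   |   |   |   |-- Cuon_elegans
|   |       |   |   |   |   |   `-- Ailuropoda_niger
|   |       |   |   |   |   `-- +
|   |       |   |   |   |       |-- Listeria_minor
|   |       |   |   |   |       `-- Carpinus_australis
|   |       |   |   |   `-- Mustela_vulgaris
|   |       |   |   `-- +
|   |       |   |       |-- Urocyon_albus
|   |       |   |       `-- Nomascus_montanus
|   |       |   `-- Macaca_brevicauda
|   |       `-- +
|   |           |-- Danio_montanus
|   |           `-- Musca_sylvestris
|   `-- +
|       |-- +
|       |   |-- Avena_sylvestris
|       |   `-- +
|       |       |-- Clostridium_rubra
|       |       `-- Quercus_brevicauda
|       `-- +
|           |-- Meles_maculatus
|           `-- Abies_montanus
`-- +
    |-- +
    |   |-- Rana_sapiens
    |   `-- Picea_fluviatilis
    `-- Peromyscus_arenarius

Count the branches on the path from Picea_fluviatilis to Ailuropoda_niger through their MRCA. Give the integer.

12

The MRCA of Picea_fluviatilis and Ailuropoda_niger is the root of the tree.
From Picea_fluviatilis up to that node: 3 branches. From Ailuropoda_niger up to the same node: 9 branches. Total: 3 + 9 = 12.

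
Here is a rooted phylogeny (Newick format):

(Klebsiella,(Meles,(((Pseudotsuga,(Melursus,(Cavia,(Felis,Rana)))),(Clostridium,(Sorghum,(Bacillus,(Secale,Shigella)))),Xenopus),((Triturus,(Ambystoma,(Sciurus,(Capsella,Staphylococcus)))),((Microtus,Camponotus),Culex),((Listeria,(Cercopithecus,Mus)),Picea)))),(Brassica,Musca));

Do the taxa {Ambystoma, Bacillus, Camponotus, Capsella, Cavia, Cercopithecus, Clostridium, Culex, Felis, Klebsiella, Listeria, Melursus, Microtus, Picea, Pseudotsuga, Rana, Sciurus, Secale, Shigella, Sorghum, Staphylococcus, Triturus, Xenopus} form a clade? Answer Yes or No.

The MRCA of the listed taxa is the root, so the smallest clade containing them is the whole tree.
That clade also contains Brassica, Meles, Mus, Musca, which are not in the proposed group, so the group is not monophyletic.

No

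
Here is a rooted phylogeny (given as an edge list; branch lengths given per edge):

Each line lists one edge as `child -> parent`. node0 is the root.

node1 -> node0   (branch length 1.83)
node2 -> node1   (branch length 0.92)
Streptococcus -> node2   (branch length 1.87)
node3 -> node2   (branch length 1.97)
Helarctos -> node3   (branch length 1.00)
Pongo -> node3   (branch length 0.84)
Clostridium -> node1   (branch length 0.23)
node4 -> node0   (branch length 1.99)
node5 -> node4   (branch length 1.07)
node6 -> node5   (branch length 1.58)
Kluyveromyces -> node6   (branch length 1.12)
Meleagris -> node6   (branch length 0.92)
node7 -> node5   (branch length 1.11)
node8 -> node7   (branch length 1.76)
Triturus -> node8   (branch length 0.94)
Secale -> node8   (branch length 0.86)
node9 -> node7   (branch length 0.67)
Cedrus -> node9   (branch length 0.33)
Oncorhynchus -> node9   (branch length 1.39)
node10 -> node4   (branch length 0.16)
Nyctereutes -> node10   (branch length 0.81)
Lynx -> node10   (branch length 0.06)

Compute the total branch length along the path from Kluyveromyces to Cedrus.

The path runs Kluyveromyces → … → MRCA → … → Cedrus; the MRCA is the node subtending ((Kluyveromyces,Meleagris),((Triturus,Secale),(Cedrus,Oncorhynchus))).
Branch lengths along that path: 1.12 + 1.58 + 1.11 + 0.67 + 0.33 = 4.81.

4.81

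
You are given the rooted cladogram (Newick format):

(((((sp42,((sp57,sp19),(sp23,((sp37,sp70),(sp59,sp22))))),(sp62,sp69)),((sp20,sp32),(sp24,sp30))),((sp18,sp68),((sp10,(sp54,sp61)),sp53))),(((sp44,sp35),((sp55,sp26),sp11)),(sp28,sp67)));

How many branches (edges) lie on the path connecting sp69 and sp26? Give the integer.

10

The MRCA of sp69 and sp26 is the root of the tree.
From sp69 up to that node: 5 branches. From sp26 up to the same node: 5 branches. Total: 5 + 5 = 10.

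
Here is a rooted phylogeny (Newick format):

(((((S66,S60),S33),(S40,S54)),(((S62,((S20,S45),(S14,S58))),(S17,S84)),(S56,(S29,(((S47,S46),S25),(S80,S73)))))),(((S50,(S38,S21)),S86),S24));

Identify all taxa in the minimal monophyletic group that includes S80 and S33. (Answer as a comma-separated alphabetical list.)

S14, S17, S20, S25, S29, S33, S40, S45, S46, S47, S54, S56, S58, S60, S62, S66, S73, S80, S84

Tracing S80: it sits inside (S80,S73).
Tracing S33: it sits inside ((S66,S60),S33).
The smallest clade enclosing both is ((((S66,S60),S33),(S40,S54)),(((S62,((S20,S45),(S14,S58))),(S17,S84)),(S56,(S29,(((S47,S46),S25),(S80,S73)))))); the answer is its 19 terminal taxa in alphabetical order.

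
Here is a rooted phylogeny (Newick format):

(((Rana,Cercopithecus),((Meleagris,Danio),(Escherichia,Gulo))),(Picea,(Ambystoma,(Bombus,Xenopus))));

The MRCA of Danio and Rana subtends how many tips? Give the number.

6

The MRCA of Danio and Rana is the node subtending ((Rana,Cercopithecus),((Meleagris,Danio),(Escherichia,Gulo))).
That clade contains 6 terminal taxa: Cercopithecus, Danio, Escherichia, Gulo, Meleagris, Rana.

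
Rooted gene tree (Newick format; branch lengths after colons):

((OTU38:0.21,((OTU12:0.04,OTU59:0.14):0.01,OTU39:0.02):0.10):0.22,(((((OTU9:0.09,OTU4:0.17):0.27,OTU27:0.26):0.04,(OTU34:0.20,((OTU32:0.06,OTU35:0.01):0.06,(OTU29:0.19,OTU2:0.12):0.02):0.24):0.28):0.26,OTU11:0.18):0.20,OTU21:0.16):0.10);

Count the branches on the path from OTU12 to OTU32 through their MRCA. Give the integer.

11

The MRCA of OTU12 and OTU32 is the root of the tree.
From OTU12 up to that node: 4 branches. From OTU32 up to the same node: 7 branches. Total: 4 + 7 = 11.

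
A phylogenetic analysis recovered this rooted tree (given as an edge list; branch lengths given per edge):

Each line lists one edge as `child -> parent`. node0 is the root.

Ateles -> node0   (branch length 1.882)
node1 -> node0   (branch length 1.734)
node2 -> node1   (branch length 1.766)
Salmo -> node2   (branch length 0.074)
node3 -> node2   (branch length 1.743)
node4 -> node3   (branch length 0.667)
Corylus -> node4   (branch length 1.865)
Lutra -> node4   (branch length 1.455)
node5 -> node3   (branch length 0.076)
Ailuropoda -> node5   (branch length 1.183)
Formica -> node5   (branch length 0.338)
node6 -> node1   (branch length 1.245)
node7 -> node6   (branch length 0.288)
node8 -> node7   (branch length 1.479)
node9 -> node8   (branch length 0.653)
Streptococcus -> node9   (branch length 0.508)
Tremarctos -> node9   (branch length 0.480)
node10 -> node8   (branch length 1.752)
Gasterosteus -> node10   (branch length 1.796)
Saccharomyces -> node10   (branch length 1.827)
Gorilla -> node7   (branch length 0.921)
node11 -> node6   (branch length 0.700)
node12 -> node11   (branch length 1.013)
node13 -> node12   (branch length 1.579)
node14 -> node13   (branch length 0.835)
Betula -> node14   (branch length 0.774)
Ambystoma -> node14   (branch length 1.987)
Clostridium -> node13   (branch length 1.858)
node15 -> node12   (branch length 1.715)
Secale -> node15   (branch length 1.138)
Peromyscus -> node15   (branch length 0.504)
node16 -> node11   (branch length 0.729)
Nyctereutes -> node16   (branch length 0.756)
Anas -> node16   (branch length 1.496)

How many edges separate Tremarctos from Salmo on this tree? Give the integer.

7

The MRCA of Tremarctos and Salmo is the node subtending ((Salmo,((Corylus,Lutra),(Ailuropoda,Formica))),((((Streptococcus,Tremarctos),(Gasterosteus,Saccharomyces)),Gorilla),((((Betula,Ambystoma),Clostridium),(Secale,Peromyscus)),(Nyctereutes,Anas)))).
From Tremarctos up to that node: 5 branches. From Salmo up to the same node: 2 branches. Total: 5 + 2 = 7.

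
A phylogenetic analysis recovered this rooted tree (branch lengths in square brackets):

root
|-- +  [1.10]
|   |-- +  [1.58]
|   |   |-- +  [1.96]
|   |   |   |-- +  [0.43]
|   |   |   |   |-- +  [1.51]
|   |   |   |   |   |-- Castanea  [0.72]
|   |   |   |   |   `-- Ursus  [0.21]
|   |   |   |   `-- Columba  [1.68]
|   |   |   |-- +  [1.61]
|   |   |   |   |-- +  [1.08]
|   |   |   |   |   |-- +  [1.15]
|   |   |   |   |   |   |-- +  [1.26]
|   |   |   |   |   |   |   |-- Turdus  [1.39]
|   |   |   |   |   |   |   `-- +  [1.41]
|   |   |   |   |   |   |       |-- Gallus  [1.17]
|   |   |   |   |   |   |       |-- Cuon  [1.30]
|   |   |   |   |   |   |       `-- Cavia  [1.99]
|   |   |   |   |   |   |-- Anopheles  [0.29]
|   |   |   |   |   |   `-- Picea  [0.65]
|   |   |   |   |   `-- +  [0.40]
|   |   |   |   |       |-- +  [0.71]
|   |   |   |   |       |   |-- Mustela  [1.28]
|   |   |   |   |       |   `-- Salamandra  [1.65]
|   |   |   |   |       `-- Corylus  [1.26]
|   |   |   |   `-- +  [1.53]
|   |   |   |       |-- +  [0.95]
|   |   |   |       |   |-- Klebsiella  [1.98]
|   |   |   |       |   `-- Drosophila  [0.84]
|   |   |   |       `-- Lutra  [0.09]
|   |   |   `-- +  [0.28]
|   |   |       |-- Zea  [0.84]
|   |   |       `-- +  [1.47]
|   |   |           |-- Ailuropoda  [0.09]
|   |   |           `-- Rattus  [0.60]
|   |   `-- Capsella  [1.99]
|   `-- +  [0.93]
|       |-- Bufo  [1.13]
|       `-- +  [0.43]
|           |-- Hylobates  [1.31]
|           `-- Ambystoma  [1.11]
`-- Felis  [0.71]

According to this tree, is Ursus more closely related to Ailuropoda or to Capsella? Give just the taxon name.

Ailuropoda

The MRCA of Ursus and Ailuropoda subtends (((Castanea,Ursus),Columba),((((Turdus,(Gallus,Cuon,Cavia)),Anopheles,Picea),((Mustela,Salamandra),Corylus)),((Klebsiella,Drosophila),Lutra)),(Zea,(Ailuropoda,Rattus))) (18 taxa).
The MRCA of Ursus and Capsella subtends ((((Castanea,Ursus),Columba),((((Turdus,(Gallus,Cuon,Cavia)),Anopheles,Picea),((Mustela,Salamandra),Corylus)),((Klebsiella,Drosophila),Lutra)),(Zea,(Ailuropoda,Rattus))),Capsella) (19 taxa).
The first is nested inside the second, so Ursus shares a more recent common ancestor with Ailuropoda.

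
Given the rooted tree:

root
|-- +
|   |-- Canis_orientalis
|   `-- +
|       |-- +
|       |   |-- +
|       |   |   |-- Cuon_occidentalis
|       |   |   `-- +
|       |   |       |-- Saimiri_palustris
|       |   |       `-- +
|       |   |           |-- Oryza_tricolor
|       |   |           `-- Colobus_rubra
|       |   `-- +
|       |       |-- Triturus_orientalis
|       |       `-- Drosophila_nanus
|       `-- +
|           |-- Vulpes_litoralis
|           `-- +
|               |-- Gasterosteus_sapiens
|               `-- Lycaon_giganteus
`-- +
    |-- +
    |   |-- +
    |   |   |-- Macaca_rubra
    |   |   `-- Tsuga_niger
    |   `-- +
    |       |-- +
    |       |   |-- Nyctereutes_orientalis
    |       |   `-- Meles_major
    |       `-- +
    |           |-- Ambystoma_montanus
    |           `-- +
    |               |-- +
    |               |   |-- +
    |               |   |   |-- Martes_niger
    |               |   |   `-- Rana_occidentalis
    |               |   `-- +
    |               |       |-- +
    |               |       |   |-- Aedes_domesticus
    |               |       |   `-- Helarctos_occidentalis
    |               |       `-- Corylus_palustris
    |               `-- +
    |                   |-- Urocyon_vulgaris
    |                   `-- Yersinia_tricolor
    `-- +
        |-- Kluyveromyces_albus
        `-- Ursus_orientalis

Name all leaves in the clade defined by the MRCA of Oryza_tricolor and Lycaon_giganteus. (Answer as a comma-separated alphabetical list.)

Tracing Oryza_tricolor: it sits inside (Oryza_tricolor,Colobus_rubra).
Tracing Lycaon_giganteus: it sits inside (Gasterosteus_sapiens,Lycaon_giganteus).
The smallest clade enclosing both is (((Cuon_occidentalis,(Saimiri_palustris,(Oryza_tricolor,Colobus_rubra))),(Triturus_orientalis,Drosophila_nanus)),(Vulpes_litoralis,(Gasterosteus_sapiens,Lycaon_giganteus))); the answer is its 9 terminal taxa in alphabetical order.

Colobus_rubra, Cuon_occidentalis, Drosophila_nanus, Gasterosteus_sapiens, Lycaon_giganteus, Oryza_tricolor, Saimiri_palustris, Triturus_orientalis, Vulpes_litoralis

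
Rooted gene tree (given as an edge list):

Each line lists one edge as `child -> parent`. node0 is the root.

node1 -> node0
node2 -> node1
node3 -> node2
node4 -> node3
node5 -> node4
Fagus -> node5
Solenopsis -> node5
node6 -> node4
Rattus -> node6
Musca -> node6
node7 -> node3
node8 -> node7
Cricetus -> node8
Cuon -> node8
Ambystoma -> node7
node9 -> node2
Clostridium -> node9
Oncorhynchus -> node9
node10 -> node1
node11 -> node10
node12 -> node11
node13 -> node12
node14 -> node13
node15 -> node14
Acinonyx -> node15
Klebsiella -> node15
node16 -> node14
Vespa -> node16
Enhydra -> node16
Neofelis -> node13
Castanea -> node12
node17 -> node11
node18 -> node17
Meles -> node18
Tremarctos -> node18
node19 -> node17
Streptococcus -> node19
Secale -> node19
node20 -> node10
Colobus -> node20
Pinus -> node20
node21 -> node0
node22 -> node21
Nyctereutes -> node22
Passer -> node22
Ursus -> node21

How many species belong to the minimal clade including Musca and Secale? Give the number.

The MRCA of Musca and Secale is the node subtending (((((Fagus,Solenopsis),(Rattus,Musca)),((Cricetus,Cuon),Ambystoma)),(Clostridium,Oncorhynchus)),((((((Acinonyx,Klebsiella),(Vespa,Enhydra)),Neofelis),Castanea),((Meles,Tremarctos),(Streptococcus,Secale))),(Colobus,Pinus))).
That clade contains 21 terminal taxa: Acinonyx, Ambystoma, Castanea, Clostridium, Colobus, Cricetus, Cuon, Enhydra, Fagus, Klebsiella, Meles, Musca, Neofelis, Oncorhynchus, Pinus, Rattus, Secale, Solenopsis, Streptococcus, Tremarctos, Vespa.

21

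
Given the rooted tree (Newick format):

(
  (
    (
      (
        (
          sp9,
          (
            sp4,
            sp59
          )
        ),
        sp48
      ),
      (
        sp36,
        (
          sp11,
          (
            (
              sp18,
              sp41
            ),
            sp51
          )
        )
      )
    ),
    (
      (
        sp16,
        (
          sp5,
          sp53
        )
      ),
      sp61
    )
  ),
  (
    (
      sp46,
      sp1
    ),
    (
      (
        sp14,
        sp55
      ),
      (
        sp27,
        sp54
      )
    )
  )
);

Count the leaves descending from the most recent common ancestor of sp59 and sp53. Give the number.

The MRCA of sp59 and sp53 is the node subtending ((((sp9,(sp4,sp59)),sp48),(sp36,(sp11,((sp18,sp41),sp51)))),((sp16,(sp5,sp53)),sp61)).
That clade contains 13 terminal taxa: sp11, sp16, sp18, sp36, sp4, sp41, sp48, sp5, sp51, sp53, sp59, sp61, sp9.

13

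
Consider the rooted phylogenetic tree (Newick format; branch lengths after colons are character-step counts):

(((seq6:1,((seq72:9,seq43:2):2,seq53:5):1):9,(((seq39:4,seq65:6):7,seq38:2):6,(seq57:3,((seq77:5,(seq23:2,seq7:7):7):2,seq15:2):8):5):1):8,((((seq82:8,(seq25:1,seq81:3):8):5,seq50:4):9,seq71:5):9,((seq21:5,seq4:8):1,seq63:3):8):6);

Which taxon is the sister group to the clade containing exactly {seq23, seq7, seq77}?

The clade containing exactly {seq23, seq7, seq77} attaches to the tree at the node subtending ((seq77,(seq23,seq7)),seq15).
The other lineage descending from that same node — the sister group — is the single tip seq15.

seq15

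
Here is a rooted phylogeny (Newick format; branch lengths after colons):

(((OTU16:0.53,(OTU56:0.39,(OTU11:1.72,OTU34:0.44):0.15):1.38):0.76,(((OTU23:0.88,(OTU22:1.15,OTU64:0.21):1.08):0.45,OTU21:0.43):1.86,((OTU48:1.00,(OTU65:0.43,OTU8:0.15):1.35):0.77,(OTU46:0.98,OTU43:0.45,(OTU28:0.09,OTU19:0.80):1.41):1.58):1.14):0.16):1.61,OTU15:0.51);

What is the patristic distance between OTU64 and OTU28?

7.82

The path runs OTU64 → … → MRCA → … → OTU28; the MRCA is the node subtending (((OTU23,(OTU22,OTU64)),OTU21),((OTU48,(OTU65,OTU8)),(OTU46,OTU43,(OTU28,OTU19)))).
Branch lengths along that path: 0.21 + 1.08 + 0.45 + 1.86 + 1.14 + 1.58 + 1.41 + 0.09 = 7.82.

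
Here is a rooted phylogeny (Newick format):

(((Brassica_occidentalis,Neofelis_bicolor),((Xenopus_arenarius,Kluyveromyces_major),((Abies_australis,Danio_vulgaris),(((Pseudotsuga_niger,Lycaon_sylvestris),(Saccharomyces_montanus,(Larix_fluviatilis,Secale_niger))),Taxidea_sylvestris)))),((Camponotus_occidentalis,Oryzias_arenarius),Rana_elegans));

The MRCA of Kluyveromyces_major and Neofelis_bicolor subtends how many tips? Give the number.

12

The MRCA of Kluyveromyces_major and Neofelis_bicolor is the node subtending ((Brassica_occidentalis,Neofelis_bicolor),((Xenopus_arenarius,Kluyveromyces_major),((Abies_australis,Danio_vulgaris),(((Pseudotsuga_niger,Lycaon_sylvestris),(Saccharomyces_montanus,(Larix_fluviatilis,Secale_niger))),Taxidea_sylvestris)))).
That clade contains 12 terminal taxa: Abies_australis, Brassica_occidentalis, Danio_vulgaris, Kluyveromyces_major, Larix_fluviatilis, Lycaon_sylvestris, Neofelis_bicolor, Pseudotsuga_niger, Saccharomyces_montanus, Secale_niger, Taxidea_sylvestris, Xenopus_arenarius.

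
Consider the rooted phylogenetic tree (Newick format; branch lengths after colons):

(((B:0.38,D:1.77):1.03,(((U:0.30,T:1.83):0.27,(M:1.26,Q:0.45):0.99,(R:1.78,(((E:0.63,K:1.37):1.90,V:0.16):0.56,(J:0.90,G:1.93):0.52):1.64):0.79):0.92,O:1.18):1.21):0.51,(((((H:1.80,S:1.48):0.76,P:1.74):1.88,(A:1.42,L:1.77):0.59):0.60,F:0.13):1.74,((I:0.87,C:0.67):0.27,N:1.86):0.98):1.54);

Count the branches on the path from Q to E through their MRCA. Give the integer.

The MRCA of Q and E is the node subtending ((U,T),(M,Q),(R,(((E,K),V),(J,G)))).
From Q up to that node: 2 branches. From E up to the same node: 5 branches. Total: 2 + 5 = 7.

7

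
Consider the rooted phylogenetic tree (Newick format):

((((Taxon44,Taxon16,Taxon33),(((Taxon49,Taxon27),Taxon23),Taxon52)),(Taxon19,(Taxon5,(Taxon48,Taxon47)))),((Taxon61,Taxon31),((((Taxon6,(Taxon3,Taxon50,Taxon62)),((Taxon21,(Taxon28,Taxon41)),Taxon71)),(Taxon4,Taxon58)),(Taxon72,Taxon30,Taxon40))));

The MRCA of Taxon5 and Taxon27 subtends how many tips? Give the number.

The MRCA of Taxon5 and Taxon27 is the node subtending (((Taxon44,Taxon16,Taxon33),(((Taxon49,Taxon27),Taxon23),Taxon52)),(Taxon19,(Taxon5,(Taxon48,Taxon47)))).
That clade contains 11 terminal taxa: Taxon16, Taxon19, Taxon23, Taxon27, Taxon33, Taxon44, Taxon47, Taxon48, Taxon49, Taxon5, Taxon52.

11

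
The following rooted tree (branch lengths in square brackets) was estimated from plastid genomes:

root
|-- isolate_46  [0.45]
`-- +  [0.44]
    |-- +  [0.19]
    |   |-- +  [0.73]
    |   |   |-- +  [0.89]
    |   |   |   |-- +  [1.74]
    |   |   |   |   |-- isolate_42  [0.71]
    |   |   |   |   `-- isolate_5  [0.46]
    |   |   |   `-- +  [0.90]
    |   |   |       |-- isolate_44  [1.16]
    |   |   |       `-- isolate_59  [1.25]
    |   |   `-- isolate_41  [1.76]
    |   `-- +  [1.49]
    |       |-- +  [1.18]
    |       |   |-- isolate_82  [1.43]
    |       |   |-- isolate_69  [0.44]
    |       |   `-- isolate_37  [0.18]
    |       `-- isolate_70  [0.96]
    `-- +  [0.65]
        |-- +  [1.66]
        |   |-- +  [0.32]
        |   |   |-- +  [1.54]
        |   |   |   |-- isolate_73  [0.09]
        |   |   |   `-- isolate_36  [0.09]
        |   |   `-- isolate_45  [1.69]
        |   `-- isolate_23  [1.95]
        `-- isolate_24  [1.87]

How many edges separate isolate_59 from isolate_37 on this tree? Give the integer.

The MRCA of isolate_59 and isolate_37 is the node subtending ((((isolate_42,isolate_5),(isolate_44,isolate_59)),isolate_41),((isolate_82,isolate_69,isolate_37),isolate_70)).
From isolate_59 up to that node: 4 branches. From isolate_37 up to the same node: 3 branches. Total: 4 + 3 = 7.

7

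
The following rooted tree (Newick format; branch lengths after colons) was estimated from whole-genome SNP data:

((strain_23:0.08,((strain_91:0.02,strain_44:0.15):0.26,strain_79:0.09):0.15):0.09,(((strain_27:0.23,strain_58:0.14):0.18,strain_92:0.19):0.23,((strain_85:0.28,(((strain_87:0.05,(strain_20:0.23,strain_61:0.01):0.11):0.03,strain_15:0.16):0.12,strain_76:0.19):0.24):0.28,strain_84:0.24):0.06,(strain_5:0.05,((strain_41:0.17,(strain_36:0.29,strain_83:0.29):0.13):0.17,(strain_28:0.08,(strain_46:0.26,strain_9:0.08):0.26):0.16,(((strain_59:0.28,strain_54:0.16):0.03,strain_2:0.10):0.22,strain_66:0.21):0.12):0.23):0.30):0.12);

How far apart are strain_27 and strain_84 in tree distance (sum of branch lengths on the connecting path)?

0.94

The path runs strain_27 → … → MRCA → … → strain_84; the MRCA is the node subtending (((strain_27,strain_58),strain_92),((strain_85,(((strain_87,(strain_20,strain_61)),strain_15),strain_76)),strain_84),(strain_5,((strain_41,(strain_36,strain_83)),(strain_28,(strain_46,strain_9)),(((strain_59,strain_54),strain_2),strain_66)))).
Branch lengths along that path: 0.23 + 0.18 + 0.23 + 0.06 + 0.24 = 0.94.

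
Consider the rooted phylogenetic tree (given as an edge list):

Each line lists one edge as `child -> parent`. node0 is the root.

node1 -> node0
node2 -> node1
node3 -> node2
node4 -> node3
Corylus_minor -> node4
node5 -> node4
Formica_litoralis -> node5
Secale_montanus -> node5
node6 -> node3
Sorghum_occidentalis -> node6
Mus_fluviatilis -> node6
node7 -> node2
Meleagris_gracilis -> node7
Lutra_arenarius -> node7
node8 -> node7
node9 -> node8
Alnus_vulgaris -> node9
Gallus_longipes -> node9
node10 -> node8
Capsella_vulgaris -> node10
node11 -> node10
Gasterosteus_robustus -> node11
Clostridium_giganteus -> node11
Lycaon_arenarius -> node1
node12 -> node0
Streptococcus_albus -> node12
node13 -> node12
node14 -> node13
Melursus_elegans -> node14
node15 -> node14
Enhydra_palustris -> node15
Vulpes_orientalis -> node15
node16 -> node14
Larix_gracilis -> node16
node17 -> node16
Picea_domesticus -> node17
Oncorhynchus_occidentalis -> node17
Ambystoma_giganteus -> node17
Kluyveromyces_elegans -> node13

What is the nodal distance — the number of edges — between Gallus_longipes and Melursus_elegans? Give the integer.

The MRCA of Gallus_longipes and Melursus_elegans is the root of the tree.
From Gallus_longipes up to that node: 6 branches. From Melursus_elegans up to the same node: 4 branches. Total: 6 + 4 = 10.

10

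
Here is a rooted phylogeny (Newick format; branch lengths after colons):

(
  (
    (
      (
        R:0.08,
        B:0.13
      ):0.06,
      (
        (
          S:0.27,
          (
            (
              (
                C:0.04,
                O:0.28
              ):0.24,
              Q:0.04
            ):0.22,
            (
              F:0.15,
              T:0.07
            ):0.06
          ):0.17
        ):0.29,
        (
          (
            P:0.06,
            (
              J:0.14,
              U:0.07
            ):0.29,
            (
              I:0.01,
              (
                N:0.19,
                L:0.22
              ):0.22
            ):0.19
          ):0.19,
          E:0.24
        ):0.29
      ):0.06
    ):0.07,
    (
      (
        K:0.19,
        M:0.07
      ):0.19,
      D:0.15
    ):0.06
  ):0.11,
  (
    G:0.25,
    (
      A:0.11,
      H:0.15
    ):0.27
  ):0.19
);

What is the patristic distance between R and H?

0.93

The path runs R → … → MRCA → … → H; the MRCA is the root of the tree.
Branch lengths along that path: 0.08 + 0.06 + 0.07 + 0.11 + 0.19 + 0.27 + 0.15 = 0.93.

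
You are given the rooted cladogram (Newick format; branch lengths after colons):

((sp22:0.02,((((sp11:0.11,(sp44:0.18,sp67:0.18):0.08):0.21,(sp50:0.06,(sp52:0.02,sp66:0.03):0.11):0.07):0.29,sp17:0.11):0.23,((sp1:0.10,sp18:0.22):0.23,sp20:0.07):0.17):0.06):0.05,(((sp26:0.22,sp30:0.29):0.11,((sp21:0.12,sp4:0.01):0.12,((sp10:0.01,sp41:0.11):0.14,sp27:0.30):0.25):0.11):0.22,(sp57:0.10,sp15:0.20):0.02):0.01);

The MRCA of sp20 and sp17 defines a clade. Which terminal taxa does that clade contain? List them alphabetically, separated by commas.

Tracing sp20: it sits inside ((sp1,sp18),sp20).
Tracing sp17: it sits inside (((sp11,(sp44,sp67)),(sp50,(sp52,sp66))),sp17).
The smallest clade enclosing both is ((((sp11,(sp44,sp67)),(sp50,(sp52,sp66))),sp17),((sp1,sp18),sp20)); the answer is its 10 terminal taxa in alphabetical order.

sp1, sp11, sp17, sp18, sp20, sp44, sp50, sp52, sp66, sp67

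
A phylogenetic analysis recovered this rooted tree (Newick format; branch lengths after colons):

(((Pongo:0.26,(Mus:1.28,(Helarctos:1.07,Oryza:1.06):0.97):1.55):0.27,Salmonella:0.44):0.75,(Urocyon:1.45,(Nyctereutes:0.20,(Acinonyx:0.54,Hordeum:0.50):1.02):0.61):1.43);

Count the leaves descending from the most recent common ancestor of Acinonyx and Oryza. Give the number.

The MRCA of Acinonyx and Oryza is the root, so the clade is the entire tree.
That clade contains 9 terminal taxa: Acinonyx, Helarctos, Hordeum, Mus, Nyctereutes, Oryza, Pongo, Salmonella, Urocyon.

9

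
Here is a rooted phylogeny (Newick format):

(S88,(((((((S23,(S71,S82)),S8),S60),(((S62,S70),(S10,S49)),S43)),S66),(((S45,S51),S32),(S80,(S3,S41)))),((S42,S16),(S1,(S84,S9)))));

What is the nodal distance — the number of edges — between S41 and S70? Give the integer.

The MRCA of S41 and S70 is the node subtending ((((((S23,(S71,S82)),S8),S60),(((S62,S70),(S10,S49)),S43)),S66),(((S45,S51),S32),(S80,(S3,S41)))).
From S41 up to that node: 4 branches. From S70 up to the same node: 6 branches. Total: 4 + 6 = 10.

10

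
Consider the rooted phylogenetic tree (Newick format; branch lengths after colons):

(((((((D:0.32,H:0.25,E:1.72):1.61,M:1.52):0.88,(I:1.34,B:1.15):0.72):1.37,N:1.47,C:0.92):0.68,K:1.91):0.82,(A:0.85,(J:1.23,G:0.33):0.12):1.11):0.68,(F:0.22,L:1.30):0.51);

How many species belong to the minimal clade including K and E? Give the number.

9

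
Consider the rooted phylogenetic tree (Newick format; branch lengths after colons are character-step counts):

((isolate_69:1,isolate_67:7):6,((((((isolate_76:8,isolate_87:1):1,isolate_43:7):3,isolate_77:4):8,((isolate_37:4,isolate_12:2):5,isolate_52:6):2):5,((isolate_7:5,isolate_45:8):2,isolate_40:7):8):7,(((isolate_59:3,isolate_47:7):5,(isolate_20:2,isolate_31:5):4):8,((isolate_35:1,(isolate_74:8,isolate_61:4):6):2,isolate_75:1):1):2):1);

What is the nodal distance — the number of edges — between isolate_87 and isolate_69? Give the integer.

9

The MRCA of isolate_87 and isolate_69 is the root of the tree.
From isolate_87 up to that node: 7 branches. From isolate_69 up to the same node: 2 branches. Total: 7 + 2 = 9.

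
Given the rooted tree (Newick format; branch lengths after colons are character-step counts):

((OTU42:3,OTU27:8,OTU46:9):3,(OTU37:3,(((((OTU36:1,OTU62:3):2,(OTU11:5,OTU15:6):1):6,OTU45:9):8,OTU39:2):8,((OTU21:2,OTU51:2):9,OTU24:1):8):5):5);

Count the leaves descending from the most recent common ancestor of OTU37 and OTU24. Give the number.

The MRCA of OTU37 and OTU24 is the node subtending (OTU37,(((((OTU36,OTU62),(OTU11,OTU15)),OTU45),OTU39),((OTU21,OTU51),OTU24))).
That clade contains 10 terminal taxa: OTU11, OTU15, OTU21, OTU24, OTU36, OTU37, OTU39, OTU45, OTU51, OTU62.

10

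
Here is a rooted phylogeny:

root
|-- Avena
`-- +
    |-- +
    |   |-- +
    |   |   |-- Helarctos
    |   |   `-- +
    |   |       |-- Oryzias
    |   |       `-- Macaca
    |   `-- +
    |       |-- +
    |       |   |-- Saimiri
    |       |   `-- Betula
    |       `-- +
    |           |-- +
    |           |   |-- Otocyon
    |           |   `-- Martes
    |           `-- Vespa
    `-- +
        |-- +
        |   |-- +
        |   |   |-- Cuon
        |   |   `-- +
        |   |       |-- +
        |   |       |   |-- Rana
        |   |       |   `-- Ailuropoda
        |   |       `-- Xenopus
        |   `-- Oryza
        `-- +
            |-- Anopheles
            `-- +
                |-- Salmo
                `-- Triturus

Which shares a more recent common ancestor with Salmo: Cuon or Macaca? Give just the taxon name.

The MRCA of Salmo and Cuon subtends (((Cuon,((Rana,Ailuropoda),Xenopus)),Oryza),(Anopheles,(Salmo,Triturus))) (8 taxa).
The MRCA of Salmo and Macaca subtends (((Helarctos,(Oryzias,Macaca)),((Saimiri,Betula),((Otocyon,Martes),Vespa))),(((Cuon,((Rana,Ailuropoda),Xenopus)),Oryza),(Anopheles,(Salmo,Triturus)))) (16 taxa).
The first is nested inside the second, so Salmo shares a more recent common ancestor with Cuon.

Cuon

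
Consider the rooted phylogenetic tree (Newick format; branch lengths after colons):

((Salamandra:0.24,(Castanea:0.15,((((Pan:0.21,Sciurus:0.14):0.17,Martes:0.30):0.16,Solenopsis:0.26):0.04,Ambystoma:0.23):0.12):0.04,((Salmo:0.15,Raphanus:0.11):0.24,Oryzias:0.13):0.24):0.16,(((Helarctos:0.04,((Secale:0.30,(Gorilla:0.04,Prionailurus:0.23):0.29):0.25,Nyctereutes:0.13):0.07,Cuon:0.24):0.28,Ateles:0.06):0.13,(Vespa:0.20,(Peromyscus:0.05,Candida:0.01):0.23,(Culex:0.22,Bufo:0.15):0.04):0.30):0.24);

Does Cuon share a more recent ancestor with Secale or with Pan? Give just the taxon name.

The MRCA of Cuon and Secale subtends (Helarctos,((Secale,(Gorilla,Prionailurus)),Nyctereutes),Cuon) (6 taxa).
The MRCA of Cuon and Pan is the root, subtending the entire tree (22 taxa).
The first is nested inside the second, so Cuon shares a more recent common ancestor with Secale.

Secale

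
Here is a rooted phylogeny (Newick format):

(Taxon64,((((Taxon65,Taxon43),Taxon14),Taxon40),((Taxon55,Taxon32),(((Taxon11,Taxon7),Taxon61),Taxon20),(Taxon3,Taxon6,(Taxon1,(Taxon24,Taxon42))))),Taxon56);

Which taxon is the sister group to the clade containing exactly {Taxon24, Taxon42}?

Taxon1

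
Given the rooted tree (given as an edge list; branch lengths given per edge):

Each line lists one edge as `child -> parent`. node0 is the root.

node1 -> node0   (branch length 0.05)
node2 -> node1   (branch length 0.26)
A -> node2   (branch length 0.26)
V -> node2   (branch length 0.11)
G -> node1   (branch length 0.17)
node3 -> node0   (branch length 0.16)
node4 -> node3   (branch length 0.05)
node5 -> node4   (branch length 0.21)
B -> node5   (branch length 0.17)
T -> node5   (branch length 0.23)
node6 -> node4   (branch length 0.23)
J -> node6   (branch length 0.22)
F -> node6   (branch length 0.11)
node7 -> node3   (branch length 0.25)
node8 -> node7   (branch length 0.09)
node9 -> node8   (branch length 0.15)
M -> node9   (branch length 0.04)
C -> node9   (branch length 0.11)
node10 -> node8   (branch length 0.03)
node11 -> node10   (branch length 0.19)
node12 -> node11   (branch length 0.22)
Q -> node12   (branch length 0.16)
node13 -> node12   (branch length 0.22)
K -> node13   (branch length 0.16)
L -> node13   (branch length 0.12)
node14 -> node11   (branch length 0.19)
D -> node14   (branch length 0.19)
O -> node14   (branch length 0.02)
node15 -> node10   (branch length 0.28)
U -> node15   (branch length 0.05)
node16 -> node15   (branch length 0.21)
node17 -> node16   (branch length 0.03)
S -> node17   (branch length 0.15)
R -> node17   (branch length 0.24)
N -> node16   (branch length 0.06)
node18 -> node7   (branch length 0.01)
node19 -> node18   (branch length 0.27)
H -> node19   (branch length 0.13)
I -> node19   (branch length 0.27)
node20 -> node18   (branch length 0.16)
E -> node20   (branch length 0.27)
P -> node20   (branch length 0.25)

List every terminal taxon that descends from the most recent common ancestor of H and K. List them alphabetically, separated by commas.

Tracing H: it sits inside (H,I).
Tracing K: it sits inside (K,L).
The smallest clade enclosing both is (((M,C),(((Q,(K,L)),(D,O)),(U,((S,R),N)))),((H,I),(E,P))); the answer is its 15 terminal taxa in alphabetical order.

C, D, E, H, I, K, L, M, N, O, P, Q, R, S, U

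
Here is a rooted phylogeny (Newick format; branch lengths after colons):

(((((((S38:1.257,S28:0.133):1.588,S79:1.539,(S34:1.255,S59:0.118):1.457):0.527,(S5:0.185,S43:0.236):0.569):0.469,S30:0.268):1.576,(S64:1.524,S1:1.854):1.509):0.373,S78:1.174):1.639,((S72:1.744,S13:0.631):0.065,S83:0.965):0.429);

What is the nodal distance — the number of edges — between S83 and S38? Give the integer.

9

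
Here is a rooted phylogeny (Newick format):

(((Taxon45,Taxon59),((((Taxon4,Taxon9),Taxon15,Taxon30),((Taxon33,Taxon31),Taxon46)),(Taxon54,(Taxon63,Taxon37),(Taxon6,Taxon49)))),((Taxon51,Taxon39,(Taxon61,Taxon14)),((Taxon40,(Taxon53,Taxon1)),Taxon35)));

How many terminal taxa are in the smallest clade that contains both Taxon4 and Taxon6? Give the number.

12

The MRCA of Taxon4 and Taxon6 is the node subtending ((((Taxon4,Taxon9),Taxon15,Taxon30),((Taxon33,Taxon31),Taxon46)),(Taxon54,(Taxon63,Taxon37),(Taxon6,Taxon49))).
That clade contains 12 terminal taxa: Taxon15, Taxon30, Taxon31, Taxon33, Taxon37, Taxon4, Taxon46, Taxon49, Taxon54, Taxon6, Taxon63, Taxon9.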